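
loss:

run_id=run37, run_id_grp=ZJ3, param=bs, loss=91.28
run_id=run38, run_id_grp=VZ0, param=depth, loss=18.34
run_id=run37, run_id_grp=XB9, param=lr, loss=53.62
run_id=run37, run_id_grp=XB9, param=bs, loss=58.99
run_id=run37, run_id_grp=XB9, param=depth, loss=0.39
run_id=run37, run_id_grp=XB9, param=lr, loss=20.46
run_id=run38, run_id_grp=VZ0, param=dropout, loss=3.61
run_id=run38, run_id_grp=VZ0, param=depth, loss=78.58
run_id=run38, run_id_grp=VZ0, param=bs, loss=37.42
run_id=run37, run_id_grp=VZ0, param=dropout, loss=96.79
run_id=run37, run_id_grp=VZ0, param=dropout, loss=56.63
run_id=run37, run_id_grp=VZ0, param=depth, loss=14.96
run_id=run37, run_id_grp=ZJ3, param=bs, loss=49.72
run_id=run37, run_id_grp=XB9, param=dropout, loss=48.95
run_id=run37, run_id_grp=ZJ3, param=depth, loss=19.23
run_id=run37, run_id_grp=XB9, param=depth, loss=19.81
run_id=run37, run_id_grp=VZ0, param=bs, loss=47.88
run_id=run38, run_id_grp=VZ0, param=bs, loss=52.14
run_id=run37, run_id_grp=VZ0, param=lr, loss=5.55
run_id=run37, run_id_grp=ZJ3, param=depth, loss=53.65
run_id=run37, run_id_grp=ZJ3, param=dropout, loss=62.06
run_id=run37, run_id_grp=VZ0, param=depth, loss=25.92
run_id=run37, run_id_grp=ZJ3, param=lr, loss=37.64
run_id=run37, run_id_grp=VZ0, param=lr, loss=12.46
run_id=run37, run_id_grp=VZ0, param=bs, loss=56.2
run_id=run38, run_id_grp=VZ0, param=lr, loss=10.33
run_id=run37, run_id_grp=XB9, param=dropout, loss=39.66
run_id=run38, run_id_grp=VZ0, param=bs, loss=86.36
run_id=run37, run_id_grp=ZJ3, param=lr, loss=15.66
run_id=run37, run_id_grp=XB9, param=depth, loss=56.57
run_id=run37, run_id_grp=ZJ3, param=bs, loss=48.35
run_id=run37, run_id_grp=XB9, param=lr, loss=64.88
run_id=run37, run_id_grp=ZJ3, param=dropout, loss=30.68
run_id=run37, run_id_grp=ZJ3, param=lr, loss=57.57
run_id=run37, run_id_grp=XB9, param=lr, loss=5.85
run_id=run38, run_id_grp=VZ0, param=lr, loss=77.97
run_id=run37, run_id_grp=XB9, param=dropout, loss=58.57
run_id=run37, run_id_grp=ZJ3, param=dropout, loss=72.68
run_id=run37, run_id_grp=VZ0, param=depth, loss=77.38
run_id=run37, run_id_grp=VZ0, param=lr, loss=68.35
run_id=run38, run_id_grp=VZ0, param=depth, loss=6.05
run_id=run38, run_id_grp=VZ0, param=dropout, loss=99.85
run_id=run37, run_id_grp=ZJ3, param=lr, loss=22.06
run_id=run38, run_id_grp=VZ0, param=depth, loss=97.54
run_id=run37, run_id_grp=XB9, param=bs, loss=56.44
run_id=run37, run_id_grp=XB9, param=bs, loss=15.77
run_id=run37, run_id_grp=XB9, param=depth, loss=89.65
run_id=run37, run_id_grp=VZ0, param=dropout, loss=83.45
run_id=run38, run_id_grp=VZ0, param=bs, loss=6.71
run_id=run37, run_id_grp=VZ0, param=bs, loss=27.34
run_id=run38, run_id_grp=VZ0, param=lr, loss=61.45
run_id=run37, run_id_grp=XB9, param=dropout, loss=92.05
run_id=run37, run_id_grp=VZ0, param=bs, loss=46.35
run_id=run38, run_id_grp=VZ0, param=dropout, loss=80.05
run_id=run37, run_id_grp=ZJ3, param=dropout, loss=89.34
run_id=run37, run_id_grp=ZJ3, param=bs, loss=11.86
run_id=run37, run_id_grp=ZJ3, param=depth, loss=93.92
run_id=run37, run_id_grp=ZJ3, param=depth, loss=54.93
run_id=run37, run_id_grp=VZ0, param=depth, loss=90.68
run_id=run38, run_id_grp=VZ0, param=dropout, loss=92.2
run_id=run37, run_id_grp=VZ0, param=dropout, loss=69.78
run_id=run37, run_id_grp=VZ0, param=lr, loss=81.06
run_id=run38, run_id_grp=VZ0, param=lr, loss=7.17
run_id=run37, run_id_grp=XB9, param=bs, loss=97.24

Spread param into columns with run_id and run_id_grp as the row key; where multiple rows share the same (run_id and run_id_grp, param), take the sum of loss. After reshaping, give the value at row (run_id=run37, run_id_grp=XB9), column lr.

Rows with run_id=run37, run_id_grp=XB9 and param=lr: loss values are 53.62, 20.46, 64.88, 5.85.
53.62 + 20.46 + 64.88 + 5.85 = 144.81.

144.81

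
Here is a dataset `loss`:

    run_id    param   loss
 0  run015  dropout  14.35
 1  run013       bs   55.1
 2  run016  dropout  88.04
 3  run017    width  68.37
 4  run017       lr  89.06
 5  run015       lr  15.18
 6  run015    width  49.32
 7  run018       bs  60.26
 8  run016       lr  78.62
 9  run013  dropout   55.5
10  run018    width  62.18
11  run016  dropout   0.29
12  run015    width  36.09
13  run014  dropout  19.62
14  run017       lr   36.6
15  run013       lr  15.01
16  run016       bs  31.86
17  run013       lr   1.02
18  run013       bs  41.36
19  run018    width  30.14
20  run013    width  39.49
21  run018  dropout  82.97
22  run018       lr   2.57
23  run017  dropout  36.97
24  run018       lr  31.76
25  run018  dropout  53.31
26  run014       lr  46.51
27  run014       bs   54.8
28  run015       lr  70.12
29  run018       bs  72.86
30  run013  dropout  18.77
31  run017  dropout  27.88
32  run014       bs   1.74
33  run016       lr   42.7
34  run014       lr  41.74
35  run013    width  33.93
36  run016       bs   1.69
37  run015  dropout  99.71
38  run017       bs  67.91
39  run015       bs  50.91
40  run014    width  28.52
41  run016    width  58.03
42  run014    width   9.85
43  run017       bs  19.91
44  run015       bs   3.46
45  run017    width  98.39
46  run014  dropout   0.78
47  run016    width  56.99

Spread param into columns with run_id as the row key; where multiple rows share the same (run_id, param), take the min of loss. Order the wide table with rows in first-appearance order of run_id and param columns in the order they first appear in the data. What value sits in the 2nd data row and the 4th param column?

With rows in first-appearance order of run_id, row 2 is run_id=run013. param columns in first-appearance order: dropout, bs, width, lr; column 4 is lr.
Long rows with run_id=run013, param=lr: min(15.01, 1.02) = 1.02.

1.02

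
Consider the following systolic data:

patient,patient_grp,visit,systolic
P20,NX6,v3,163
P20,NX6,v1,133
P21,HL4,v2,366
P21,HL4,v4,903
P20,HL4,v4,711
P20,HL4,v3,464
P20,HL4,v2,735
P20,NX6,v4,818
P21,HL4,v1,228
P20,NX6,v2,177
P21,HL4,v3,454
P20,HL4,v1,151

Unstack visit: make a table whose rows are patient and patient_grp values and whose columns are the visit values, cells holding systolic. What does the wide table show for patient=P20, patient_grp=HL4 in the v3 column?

Wide layout: rows indexed by patient and patient_grp, columns are the 4 distinct visit values (v3, v1, v2, v4).
Cell (patient=P20, patient_grp=HL4, visit=v3) draws from the long row where patient=P20, patient_grp=HL4 and visit=v3, which has systolic=464.

464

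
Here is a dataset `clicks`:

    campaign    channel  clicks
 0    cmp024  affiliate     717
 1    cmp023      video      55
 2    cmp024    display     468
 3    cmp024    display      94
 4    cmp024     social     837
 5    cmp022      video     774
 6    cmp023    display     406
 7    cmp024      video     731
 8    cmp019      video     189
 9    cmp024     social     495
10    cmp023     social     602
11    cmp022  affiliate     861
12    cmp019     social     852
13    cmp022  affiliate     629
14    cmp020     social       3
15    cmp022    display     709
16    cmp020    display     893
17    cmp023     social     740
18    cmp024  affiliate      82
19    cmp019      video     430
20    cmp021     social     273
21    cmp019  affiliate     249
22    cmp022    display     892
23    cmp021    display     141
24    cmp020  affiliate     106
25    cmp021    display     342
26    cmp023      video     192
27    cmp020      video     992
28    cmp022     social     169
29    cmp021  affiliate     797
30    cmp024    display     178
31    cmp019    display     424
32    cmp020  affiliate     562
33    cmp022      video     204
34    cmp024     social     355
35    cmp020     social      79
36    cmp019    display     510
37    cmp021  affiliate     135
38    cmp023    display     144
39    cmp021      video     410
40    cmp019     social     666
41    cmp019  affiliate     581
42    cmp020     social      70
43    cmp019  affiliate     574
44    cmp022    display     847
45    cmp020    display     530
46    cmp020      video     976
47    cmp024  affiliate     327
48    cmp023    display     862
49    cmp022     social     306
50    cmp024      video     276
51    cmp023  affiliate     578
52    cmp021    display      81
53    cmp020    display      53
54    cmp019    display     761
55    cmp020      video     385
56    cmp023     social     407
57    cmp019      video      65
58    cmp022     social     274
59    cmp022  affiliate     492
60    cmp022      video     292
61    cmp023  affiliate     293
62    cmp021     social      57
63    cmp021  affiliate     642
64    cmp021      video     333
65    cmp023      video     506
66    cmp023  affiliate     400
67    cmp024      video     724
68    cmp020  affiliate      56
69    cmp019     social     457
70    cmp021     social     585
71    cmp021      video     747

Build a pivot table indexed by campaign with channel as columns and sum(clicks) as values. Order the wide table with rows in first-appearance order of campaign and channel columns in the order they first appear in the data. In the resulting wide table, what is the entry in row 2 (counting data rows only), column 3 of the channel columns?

With rows in first-appearance order of campaign, row 2 is campaign=cmp023. channel columns in first-appearance order: affiliate, video, display, social; column 3 is display.
Long rows with campaign=cmp023, channel=display: 406 + 144 + 862 = 1412.

1412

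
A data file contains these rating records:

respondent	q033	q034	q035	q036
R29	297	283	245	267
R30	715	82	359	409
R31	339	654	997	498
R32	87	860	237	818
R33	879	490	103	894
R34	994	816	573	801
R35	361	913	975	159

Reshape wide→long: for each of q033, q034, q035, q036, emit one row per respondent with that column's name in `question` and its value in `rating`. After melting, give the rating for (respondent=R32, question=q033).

87

Unpivoting turns each (respondent, wide-column) pair into one long row.
The wide cell at row R32, column q033 holds 87, so the long row (R32, q033) has rating=87.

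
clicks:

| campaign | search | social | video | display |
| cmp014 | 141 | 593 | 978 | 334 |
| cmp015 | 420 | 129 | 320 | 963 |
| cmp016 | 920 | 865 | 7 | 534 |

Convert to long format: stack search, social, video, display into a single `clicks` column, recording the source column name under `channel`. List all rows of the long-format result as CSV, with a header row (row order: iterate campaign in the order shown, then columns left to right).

Each (campaign, column) pair becomes one row: 3 × 4 = 12 rows.
For example, (cmp014, search) → clicks=141.

campaign,channel,clicks
cmp014,search,141
cmp014,social,593
cmp014,video,978
cmp014,display,334
cmp015,search,420
cmp015,social,129
cmp015,video,320
cmp015,display,963
cmp016,search,920
cmp016,social,865
cmp016,video,7
cmp016,display,534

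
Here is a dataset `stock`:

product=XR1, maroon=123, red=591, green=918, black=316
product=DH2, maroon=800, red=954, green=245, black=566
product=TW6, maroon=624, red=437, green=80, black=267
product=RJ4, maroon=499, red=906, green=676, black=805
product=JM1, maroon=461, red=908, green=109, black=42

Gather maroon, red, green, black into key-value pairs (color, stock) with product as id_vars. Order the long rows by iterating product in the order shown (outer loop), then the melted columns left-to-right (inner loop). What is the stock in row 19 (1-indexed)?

109

20 rows total (5 × 4). Row 19: index ⌊(19-1)/4⌋ = 4 into product → JM1; (19-1) mod 4 = 2 into the melted columns → green.
So row 19 is (JM1, green, 109); stock = 109.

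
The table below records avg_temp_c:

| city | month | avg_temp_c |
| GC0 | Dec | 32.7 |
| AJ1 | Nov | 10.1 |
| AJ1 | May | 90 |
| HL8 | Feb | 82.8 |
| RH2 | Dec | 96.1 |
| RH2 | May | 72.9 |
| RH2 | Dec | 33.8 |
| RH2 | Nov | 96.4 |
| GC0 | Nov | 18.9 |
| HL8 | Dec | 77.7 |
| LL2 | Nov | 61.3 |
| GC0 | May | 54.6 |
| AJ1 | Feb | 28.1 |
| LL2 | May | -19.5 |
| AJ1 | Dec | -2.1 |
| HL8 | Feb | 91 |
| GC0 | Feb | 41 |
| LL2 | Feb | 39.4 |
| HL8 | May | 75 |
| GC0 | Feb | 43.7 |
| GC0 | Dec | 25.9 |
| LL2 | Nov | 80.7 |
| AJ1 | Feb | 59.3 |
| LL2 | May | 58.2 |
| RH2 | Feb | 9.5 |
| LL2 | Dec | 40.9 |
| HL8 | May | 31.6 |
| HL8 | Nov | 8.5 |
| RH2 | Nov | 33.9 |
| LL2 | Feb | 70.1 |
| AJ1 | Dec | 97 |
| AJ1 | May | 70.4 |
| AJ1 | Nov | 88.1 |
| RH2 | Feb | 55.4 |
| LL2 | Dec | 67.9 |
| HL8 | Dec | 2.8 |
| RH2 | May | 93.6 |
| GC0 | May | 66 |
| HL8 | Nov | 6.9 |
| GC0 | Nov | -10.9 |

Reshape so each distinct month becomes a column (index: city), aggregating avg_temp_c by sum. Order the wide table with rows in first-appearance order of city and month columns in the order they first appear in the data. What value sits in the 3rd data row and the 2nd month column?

With rows in first-appearance order of city, row 3 is city=HL8. month columns in first-appearance order: Dec, Nov, May, Feb; column 2 is Nov.
Long rows with city=HL8, month=Nov: 8.5 + 6.9 = 15.4.

15.4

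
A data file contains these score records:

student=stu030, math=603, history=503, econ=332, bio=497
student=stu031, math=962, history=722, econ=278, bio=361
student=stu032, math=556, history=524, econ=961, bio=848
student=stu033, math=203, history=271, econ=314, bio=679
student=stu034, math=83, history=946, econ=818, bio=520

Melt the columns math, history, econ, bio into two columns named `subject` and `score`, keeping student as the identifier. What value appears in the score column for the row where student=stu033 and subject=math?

Unpivoting turns each (student, wide-column) pair into one long row.
The wide cell at row stu033, column math holds 203, so the long row (stu033, math) has score=203.

203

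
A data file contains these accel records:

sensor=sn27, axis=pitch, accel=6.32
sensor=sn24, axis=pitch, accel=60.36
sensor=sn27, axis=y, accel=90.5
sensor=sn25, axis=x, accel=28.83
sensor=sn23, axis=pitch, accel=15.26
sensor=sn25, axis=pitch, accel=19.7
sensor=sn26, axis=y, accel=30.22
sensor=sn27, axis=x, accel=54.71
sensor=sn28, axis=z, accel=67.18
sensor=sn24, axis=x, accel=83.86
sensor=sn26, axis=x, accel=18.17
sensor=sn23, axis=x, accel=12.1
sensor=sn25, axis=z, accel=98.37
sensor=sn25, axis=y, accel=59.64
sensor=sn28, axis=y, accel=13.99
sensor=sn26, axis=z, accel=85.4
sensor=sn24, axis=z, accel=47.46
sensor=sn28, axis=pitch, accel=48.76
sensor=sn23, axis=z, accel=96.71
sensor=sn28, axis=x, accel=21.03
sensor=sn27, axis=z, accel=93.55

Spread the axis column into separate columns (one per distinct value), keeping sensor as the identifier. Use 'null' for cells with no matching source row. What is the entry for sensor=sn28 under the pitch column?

48.76

The long row with sensor=sn28, axis=pitch has accel=48.76.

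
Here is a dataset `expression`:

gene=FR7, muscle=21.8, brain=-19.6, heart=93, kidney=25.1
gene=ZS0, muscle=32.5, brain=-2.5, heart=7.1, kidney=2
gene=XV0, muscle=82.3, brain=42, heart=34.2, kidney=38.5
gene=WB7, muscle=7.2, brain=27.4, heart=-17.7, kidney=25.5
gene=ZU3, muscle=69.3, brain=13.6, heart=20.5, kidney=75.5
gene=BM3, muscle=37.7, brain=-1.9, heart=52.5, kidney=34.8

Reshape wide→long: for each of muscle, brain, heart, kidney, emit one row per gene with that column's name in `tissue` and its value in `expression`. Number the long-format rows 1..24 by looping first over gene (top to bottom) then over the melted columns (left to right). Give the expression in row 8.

2

24 rows total (6 × 4). Row 8: index ⌊(8-1)/4⌋ = 1 into gene → ZS0; (8-1) mod 4 = 3 into the melted columns → kidney.
So row 8 is (ZS0, kidney, 2); expression = 2.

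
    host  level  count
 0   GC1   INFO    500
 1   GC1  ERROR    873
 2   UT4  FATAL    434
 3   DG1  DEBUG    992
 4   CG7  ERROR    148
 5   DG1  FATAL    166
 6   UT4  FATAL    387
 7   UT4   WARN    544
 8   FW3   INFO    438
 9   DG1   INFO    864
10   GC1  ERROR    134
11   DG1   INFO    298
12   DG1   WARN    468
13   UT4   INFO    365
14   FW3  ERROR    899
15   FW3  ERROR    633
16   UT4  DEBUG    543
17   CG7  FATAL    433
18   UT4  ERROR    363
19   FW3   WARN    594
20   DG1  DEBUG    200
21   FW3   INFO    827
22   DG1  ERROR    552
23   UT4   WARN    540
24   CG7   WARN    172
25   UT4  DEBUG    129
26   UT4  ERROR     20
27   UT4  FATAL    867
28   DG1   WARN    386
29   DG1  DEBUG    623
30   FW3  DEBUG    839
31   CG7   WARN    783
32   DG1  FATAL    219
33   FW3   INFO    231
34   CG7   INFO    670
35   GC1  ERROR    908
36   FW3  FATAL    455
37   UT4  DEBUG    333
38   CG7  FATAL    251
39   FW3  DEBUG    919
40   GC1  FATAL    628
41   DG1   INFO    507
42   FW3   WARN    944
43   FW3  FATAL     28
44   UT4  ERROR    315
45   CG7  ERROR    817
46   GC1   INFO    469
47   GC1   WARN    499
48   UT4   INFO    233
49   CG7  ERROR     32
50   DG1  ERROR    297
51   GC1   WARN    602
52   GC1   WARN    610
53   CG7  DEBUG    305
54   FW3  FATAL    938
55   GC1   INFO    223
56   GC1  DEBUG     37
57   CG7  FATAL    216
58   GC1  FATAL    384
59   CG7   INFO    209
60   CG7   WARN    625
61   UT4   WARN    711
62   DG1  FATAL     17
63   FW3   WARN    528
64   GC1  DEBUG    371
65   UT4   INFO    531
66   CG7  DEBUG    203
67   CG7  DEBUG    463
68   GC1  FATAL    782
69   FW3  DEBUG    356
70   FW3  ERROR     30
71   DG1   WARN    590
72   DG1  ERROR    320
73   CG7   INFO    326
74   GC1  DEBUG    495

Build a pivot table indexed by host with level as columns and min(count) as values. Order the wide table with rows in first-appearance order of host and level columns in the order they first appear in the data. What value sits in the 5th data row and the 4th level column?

356

With rows in first-appearance order of host, row 5 is host=FW3. level columns in first-appearance order: INFO, ERROR, FATAL, DEBUG, WARN; column 4 is DEBUG.
Long rows with host=FW3, level=DEBUG: min(839, 919, 356) = 356.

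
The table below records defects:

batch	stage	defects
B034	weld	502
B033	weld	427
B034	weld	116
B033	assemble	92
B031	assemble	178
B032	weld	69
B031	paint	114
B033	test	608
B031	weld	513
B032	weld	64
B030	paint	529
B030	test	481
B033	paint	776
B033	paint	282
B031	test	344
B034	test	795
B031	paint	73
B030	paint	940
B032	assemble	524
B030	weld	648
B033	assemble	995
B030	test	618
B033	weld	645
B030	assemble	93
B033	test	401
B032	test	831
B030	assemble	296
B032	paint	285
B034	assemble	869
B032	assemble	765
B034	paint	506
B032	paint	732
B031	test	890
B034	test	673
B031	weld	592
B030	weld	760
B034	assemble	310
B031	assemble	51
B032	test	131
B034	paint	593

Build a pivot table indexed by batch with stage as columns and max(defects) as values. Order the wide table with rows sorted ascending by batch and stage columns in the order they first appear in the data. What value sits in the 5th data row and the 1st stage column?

502

With rows sorted ascending by batch, row 5 is batch=B034. stage columns in first-appearance order: weld, assemble, paint, test; column 1 is weld.
Long rows with batch=B034, stage=weld: max(502, 116) = 502.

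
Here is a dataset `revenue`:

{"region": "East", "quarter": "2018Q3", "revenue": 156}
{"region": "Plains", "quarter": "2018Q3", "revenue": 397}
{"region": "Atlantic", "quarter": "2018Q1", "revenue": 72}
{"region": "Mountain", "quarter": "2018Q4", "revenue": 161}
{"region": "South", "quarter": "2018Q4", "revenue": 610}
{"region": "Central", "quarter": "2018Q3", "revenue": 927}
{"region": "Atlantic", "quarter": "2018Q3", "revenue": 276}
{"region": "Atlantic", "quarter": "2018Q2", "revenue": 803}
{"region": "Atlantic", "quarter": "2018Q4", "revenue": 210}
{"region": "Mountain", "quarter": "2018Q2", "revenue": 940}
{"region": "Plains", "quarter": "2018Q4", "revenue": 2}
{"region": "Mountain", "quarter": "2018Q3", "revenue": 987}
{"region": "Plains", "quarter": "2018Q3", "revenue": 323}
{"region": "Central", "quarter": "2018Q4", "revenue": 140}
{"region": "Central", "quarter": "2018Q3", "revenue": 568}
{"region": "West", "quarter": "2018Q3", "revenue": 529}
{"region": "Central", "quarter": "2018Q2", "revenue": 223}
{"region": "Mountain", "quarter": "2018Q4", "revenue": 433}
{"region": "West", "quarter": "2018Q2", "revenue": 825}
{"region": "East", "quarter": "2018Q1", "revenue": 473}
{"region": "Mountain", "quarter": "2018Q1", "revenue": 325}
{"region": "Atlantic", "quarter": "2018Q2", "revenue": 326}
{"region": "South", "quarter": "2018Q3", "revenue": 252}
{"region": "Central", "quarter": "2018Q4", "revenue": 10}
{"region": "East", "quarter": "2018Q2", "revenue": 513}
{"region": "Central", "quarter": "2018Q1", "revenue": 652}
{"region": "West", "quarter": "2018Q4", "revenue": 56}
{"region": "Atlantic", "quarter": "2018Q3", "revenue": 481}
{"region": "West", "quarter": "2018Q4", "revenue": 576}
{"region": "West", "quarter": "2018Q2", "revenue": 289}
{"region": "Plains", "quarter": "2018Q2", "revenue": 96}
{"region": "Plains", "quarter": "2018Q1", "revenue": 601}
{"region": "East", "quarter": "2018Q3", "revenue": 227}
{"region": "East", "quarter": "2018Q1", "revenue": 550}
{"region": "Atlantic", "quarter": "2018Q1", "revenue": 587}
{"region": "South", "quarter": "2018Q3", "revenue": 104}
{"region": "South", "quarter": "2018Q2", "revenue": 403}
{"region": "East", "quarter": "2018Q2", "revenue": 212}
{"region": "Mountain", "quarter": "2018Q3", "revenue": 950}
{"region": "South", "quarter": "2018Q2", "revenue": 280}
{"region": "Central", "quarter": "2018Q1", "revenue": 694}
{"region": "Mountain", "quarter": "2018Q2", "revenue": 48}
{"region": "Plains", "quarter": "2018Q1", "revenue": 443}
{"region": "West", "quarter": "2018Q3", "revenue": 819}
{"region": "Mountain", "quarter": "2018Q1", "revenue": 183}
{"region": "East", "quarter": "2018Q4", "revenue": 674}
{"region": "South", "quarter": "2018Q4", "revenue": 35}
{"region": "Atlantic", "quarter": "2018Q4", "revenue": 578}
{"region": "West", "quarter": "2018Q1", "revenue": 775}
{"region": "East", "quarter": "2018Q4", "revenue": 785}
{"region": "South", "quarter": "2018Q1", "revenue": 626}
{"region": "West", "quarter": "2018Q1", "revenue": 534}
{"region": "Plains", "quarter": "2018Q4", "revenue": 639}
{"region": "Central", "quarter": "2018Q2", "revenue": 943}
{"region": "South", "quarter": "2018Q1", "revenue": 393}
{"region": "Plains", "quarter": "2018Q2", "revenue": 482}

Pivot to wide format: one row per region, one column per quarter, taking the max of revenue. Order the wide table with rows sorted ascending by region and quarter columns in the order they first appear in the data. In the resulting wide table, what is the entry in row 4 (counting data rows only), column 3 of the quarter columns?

433

With rows sorted ascending by region, row 4 is region=Mountain. quarter columns in first-appearance order: 2018Q3, 2018Q1, 2018Q4, 2018Q2; column 3 is 2018Q4.
Long rows with region=Mountain, quarter=2018Q4: max(161, 433) = 433.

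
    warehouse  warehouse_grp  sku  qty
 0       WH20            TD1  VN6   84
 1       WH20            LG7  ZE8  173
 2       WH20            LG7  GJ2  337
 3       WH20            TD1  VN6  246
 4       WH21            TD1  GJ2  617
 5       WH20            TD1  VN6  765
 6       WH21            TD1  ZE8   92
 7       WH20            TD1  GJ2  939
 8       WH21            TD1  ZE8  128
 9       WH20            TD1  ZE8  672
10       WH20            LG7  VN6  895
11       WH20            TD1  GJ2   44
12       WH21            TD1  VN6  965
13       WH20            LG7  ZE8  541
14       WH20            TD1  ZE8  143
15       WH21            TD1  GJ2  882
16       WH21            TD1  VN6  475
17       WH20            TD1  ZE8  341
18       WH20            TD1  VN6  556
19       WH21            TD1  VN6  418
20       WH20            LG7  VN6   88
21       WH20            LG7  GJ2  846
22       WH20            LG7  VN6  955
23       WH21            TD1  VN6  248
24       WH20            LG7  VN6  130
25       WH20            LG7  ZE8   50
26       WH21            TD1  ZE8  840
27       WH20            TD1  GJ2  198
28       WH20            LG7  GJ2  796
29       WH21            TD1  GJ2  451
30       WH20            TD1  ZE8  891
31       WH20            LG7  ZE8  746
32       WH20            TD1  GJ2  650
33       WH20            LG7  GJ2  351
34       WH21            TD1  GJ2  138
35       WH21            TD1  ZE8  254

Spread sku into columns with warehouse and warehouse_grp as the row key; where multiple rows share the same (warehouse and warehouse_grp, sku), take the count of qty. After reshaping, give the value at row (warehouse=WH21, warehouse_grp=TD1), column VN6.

Rows with warehouse=WH21, warehouse_grp=TD1 and sku=VN6: qty values are 965, 475, 418, 248.
4 rows match — count = 4.

4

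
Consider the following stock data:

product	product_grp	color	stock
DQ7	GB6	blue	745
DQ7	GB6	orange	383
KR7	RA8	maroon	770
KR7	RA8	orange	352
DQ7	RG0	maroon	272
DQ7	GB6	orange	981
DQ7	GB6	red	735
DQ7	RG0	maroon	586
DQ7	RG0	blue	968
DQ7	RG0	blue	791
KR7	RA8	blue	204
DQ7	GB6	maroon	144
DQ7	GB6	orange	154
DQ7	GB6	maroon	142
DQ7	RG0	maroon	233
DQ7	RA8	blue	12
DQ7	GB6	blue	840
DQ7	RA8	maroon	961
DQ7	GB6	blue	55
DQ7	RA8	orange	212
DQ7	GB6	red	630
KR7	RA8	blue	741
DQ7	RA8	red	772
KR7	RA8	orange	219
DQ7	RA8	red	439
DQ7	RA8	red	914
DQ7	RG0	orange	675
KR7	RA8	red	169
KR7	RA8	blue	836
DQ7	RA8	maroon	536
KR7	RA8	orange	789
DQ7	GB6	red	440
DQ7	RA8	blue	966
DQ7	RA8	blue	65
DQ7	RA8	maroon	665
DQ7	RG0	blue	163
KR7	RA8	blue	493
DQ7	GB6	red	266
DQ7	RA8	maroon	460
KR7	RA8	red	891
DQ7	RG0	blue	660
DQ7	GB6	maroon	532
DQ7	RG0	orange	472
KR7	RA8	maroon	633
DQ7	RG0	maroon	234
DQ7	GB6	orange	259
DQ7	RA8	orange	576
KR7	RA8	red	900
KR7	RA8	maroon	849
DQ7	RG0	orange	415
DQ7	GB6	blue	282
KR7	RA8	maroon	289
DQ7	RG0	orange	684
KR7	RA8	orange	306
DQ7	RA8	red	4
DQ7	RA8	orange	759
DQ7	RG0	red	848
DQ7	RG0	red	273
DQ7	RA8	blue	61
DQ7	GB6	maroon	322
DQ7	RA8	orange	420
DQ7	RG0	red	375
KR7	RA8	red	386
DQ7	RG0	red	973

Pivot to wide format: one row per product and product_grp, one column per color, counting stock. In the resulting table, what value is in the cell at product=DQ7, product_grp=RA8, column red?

Rows with product=DQ7, product_grp=RA8 and color=red: stock values are 772, 439, 914, 4.
4 rows match — count = 4.

4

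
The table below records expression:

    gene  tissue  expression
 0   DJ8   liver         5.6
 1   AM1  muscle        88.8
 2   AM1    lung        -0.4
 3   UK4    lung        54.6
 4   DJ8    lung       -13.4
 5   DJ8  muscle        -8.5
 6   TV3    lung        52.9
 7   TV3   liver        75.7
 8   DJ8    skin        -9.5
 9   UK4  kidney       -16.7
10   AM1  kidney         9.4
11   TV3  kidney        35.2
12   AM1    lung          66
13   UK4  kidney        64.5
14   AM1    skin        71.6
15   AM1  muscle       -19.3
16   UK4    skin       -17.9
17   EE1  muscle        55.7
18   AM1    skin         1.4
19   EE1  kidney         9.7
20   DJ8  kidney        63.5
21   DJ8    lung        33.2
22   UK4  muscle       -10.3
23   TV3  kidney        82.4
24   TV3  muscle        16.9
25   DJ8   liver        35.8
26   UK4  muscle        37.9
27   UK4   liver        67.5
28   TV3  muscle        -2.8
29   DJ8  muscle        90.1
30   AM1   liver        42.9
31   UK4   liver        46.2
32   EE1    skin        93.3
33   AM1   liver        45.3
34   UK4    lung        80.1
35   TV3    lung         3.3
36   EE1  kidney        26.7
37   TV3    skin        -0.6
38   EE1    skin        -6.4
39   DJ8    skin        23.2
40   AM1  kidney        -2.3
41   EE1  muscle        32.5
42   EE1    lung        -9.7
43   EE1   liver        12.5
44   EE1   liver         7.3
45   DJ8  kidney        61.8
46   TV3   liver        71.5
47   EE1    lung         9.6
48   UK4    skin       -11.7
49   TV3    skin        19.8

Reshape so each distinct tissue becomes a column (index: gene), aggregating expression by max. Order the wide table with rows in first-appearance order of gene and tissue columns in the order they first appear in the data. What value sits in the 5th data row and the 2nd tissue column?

With rows in first-appearance order of gene, row 5 is gene=EE1. tissue columns in first-appearance order: liver, muscle, lung, skin, kidney; column 2 is muscle.
Long rows with gene=EE1, tissue=muscle: max(55.7, 32.5) = 55.7.

55.7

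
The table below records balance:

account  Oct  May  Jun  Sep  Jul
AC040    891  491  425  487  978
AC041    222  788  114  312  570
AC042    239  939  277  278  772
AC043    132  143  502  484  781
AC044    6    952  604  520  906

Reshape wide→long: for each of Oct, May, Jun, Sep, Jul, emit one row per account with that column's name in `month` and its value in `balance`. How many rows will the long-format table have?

5 account values × 5 melted columns = 25 rows.

25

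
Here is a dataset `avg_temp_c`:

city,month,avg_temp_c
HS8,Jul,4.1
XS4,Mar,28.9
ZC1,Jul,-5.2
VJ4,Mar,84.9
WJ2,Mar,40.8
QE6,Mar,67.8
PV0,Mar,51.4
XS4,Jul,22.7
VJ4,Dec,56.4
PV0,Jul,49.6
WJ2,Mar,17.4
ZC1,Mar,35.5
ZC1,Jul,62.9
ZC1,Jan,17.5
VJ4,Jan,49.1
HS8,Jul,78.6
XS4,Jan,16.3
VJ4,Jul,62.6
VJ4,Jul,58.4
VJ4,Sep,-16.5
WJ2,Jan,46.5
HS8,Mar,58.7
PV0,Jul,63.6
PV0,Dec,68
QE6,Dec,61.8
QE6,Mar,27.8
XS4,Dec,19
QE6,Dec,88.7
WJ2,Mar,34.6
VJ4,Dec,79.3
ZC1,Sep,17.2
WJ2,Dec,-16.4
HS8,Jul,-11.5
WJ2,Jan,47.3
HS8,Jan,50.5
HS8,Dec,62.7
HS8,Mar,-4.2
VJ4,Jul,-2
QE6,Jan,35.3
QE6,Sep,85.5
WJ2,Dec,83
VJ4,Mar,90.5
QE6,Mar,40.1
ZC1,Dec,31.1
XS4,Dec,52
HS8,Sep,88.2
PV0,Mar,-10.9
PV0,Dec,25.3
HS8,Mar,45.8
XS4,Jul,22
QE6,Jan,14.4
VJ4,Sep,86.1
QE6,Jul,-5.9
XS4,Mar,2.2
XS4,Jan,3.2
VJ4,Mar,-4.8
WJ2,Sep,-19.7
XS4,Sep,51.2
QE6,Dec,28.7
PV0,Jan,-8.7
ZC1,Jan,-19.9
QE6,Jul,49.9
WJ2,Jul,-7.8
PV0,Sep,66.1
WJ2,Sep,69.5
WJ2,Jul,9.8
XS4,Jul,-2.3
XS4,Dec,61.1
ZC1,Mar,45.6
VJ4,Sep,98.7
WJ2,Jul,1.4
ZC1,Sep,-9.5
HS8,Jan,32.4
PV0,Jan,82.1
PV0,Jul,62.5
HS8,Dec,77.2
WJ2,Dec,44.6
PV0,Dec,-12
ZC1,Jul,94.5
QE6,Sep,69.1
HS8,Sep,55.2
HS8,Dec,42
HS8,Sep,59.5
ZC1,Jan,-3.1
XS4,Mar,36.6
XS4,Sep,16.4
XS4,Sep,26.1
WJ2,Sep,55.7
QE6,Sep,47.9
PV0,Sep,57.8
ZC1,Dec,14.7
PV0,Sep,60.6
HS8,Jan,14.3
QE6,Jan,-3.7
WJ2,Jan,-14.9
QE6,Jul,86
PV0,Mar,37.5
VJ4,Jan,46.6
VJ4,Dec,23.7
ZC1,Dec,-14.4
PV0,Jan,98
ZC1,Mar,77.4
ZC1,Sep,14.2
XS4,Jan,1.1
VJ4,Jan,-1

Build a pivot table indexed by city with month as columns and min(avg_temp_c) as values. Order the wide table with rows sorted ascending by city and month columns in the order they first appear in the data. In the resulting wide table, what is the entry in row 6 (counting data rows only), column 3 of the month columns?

19

With rows sorted ascending by city, row 6 is city=XS4. month columns in first-appearance order: Jul, Mar, Dec, Jan, Sep; column 3 is Dec.
Long rows with city=XS4, month=Dec: min(19, 52, 61.1) = 19.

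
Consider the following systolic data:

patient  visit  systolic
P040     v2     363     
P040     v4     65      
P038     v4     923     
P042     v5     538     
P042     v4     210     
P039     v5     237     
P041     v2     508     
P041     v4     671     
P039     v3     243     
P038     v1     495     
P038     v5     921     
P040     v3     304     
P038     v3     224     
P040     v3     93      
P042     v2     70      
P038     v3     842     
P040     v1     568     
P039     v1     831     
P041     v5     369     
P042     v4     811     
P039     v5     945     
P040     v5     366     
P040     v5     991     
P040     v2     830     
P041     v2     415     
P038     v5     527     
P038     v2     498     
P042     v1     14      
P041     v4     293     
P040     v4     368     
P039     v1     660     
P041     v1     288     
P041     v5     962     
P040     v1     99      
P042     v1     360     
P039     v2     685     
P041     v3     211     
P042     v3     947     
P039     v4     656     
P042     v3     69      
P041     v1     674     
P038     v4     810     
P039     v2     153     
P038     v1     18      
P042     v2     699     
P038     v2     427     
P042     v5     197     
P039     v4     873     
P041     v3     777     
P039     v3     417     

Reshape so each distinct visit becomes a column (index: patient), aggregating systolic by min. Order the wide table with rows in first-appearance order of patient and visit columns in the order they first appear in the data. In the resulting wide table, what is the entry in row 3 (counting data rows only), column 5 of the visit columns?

With rows in first-appearance order of patient, row 3 is patient=P042. visit columns in first-appearance order: v2, v4, v5, v3, v1; column 5 is v1.
Long rows with patient=P042, visit=v1: min(14, 360) = 14.

14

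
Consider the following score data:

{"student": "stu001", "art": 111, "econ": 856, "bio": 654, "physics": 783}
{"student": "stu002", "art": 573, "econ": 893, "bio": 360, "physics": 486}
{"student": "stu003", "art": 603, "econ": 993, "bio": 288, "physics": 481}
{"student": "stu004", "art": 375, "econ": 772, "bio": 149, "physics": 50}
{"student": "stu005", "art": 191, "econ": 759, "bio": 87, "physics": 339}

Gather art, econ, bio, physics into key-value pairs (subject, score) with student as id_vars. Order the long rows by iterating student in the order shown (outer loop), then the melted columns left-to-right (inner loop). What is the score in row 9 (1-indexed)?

20 rows total (5 × 4). Row 9: index ⌊(9-1)/4⌋ = 2 into student → stu003; (9-1) mod 4 = 0 into the melted columns → art.
So row 9 is (stu003, art, 603); score = 603.

603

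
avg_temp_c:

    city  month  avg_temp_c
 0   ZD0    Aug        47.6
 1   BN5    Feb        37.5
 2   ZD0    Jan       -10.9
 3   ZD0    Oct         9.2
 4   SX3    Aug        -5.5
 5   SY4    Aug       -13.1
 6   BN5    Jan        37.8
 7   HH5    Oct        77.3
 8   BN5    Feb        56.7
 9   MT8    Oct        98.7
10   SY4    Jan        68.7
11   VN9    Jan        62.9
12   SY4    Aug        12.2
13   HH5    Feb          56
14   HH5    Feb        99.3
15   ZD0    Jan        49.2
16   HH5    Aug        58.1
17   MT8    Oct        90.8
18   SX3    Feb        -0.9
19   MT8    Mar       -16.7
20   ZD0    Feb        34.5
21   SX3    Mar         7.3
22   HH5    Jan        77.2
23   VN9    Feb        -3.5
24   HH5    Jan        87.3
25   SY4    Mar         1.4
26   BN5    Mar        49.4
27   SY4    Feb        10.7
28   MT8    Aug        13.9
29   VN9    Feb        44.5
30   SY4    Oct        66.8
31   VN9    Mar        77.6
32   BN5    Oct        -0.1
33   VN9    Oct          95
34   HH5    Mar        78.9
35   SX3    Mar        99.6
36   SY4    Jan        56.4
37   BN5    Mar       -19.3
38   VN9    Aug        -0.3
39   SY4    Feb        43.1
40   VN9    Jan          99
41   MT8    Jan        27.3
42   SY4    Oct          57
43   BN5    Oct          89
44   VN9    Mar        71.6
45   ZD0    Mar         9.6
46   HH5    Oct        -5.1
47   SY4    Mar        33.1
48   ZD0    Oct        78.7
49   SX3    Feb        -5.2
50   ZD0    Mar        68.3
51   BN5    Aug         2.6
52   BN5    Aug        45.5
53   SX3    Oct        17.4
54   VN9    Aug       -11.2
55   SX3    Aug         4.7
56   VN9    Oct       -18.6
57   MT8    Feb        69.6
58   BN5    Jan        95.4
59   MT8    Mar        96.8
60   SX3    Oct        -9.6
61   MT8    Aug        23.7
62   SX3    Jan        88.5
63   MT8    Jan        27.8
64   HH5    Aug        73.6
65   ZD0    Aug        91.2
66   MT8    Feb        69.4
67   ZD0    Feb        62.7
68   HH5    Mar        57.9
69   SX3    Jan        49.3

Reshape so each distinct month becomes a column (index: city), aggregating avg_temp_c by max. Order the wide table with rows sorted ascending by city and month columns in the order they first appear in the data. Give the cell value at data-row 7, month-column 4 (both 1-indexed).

78.7

With rows sorted ascending by city, row 7 is city=ZD0. month columns in first-appearance order: Aug, Feb, Jan, Oct, Mar; column 4 is Oct.
Long rows with city=ZD0, month=Oct: max(9.2, 78.7) = 78.7.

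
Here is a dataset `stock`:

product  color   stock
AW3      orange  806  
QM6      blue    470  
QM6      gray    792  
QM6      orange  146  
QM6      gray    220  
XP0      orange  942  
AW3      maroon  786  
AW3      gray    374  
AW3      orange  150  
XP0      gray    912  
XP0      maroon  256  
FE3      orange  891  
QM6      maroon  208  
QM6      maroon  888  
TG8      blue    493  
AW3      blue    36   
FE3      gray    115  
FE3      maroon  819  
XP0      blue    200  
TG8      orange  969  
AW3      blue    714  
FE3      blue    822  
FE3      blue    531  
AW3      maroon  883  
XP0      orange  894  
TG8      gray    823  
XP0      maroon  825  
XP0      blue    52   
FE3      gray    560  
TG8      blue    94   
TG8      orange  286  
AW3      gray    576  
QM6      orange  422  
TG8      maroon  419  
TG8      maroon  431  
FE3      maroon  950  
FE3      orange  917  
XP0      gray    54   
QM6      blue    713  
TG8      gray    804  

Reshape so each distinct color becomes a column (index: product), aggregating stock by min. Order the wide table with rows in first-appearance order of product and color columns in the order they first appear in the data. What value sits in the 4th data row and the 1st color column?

891

With rows in first-appearance order of product, row 4 is product=FE3. color columns in first-appearance order: orange, blue, gray, maroon; column 1 is orange.
Long rows with product=FE3, color=orange: min(891, 917) = 891.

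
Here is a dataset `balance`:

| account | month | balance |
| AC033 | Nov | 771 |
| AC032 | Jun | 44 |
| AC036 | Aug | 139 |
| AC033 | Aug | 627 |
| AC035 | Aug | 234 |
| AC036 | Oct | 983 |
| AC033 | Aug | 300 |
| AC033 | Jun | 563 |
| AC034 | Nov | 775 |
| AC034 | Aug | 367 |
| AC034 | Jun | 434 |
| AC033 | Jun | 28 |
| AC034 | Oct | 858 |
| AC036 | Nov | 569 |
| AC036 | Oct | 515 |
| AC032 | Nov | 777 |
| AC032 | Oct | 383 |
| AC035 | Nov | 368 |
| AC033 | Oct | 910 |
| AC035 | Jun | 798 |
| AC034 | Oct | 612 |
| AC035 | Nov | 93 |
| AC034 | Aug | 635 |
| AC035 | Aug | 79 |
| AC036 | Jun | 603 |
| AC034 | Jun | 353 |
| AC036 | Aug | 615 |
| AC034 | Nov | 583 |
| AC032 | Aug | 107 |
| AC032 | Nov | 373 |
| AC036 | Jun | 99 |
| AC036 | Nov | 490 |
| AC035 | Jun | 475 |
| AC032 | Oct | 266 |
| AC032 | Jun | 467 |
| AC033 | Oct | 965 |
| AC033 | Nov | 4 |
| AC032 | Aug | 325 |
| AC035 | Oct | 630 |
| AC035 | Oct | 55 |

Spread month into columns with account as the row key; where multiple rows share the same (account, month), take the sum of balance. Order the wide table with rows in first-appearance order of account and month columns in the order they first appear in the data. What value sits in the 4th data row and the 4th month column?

With rows in first-appearance order of account, row 4 is account=AC035. month columns in first-appearance order: Nov, Jun, Aug, Oct; column 4 is Oct.
Long rows with account=AC035, month=Oct: 630 + 55 = 685.

685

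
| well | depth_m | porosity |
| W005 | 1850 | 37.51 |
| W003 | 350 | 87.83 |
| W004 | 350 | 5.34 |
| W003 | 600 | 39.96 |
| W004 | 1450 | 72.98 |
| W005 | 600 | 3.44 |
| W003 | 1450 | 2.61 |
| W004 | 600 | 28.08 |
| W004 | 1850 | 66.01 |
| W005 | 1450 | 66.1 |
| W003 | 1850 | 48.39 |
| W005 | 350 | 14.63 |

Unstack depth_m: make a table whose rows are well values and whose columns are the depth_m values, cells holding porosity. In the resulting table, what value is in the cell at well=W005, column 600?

3.44

Wide layout: rows indexed by well, columns are the 4 distinct depth_m values (1850, 350, 600, 1450).
Cell (well=W005, depth_m=600) draws from the long row where well=W005 and depth_m=600, which has porosity=3.44.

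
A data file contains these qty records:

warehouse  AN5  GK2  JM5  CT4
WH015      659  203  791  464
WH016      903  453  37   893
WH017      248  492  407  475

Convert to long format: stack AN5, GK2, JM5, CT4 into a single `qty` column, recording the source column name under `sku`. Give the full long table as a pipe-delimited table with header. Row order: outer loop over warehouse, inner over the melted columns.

| warehouse | sku | qty |
| WH015 | AN5 | 659 |
| WH015 | GK2 | 203 |
| WH015 | JM5 | 791 |
| WH015 | CT4 | 464 |
| WH016 | AN5 | 903 |
| WH016 | GK2 | 453 |
| WH016 | JM5 | 37 |
| WH016 | CT4 | 893 |
| WH017 | AN5 | 248 |
| WH017 | GK2 | 492 |
| WH017 | JM5 | 407 |
| WH017 | CT4 | 475 |

Each (warehouse, column) pair becomes one row: 3 × 4 = 12 rows.
For example, (WH015, AN5) → qty=659.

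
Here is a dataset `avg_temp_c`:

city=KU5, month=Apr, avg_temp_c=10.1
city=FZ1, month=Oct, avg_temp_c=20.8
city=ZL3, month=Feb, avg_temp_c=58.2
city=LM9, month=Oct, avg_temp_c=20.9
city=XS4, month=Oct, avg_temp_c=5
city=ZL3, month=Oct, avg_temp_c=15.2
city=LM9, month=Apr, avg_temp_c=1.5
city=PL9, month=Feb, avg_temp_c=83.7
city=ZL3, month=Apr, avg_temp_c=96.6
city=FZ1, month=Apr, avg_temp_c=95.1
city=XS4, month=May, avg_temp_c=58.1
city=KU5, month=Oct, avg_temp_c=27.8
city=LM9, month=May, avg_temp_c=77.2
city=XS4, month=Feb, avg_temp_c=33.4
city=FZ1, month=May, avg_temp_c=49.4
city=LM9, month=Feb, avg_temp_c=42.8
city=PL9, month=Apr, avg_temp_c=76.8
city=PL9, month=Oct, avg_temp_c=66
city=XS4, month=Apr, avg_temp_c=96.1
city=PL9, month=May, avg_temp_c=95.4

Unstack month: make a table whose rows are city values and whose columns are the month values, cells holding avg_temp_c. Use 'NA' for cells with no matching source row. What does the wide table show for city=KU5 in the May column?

No long-format row has city=KU5 and month=May, so the cell is NA.

NA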